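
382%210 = 172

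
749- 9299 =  - 8550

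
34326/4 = 8581 + 1/2 =8581.50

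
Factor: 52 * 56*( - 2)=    - 5824 = - 2^6*7^1*13^1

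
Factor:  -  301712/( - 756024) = 2^1  *3^(-1 )*17^ (- 2)*173^1 = 346/867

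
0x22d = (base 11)467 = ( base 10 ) 557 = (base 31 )HU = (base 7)1424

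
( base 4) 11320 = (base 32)BO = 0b101111000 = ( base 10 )376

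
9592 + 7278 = 16870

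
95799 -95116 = 683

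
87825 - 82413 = 5412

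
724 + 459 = 1183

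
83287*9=749583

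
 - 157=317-474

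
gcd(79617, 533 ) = 1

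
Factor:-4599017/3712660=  - 2^(-2)*5^( - 1 )*7^( - 1)*23^(- 1)*131^1*1153^(-1)*35107^1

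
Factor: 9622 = 2^1*17^1  *283^1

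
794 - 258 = 536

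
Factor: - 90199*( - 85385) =7701641615 = 5^1*17077^1*90199^1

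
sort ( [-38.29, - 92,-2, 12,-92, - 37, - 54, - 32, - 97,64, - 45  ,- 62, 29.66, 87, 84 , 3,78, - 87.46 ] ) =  [  -  97,  -  92, -92, - 87.46,- 62, -54, - 45,-38.29, - 37, - 32, - 2,3, 12, 29.66, 64, 78,84, 87 ]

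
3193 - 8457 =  - 5264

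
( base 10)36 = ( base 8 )44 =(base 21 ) 1f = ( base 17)22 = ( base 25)1b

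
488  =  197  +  291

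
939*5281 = 4958859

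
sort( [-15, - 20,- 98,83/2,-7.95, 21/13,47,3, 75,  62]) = [ - 98,-20, - 15, - 7.95, 21/13,3 , 83/2,47,  62, 75 ] 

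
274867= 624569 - 349702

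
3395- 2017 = 1378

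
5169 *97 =501393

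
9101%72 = 29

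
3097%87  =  52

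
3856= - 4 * ( - 964)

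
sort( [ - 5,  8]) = [  -  5,8] 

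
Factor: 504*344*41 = 2^6*3^2*7^1  *41^1*43^1 = 7108416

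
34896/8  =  4362 = 4362.00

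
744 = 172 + 572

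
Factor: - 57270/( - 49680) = 83/72 = 2^( - 3 )*3^ ( - 2 ) * 83^1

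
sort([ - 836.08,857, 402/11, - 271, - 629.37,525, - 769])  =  [ - 836.08, - 769, - 629.37, - 271,402/11,525, 857]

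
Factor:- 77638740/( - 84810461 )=2^2*3^1*5^1*1293979^1*84810461^( - 1) 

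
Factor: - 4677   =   - 3^1*1559^1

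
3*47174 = 141522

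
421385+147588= 568973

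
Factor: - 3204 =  - 2^2*3^2*89^1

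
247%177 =70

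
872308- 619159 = 253149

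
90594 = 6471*14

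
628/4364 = 157/1091 = 0.14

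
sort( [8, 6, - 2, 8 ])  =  [-2,6, 8, 8 ]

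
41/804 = 41/804 = 0.05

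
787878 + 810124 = 1598002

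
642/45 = 214/15= 14.27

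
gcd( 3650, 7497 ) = 1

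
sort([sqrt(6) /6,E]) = [ sqrt( 6) /6,  E]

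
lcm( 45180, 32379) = 1942740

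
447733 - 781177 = -333444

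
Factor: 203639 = 31^1 * 6569^1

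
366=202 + 164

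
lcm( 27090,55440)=2383920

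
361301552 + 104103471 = 465405023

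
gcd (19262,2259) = 1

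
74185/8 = 9273  +  1/8 = 9273.12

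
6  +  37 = 43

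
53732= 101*532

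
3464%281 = 92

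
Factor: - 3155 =  -  5^1 * 631^1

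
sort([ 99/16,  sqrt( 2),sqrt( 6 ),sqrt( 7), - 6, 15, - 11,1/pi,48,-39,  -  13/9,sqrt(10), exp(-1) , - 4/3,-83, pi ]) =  [ - 83, - 39,  -  11, - 6,-13/9, - 4/3,1/pi,  exp( - 1), sqrt(2),sqrt (6),sqrt(7),  pi, sqrt( 10), 99/16,15,48] 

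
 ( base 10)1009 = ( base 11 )838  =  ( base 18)321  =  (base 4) 33301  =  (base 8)1761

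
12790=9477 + 3313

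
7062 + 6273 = 13335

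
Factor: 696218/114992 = 348109/57496=   2^( -3)*17^1 * 7187^(  -  1) * 20477^1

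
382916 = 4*95729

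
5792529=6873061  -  1080532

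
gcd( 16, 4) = 4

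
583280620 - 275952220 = 307328400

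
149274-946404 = - 797130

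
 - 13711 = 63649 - 77360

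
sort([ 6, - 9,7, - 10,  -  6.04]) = [-10, - 9, - 6.04, 6, 7]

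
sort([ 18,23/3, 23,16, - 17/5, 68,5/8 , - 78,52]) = [ - 78, - 17/5 , 5/8 , 23/3 , 16 , 18,23, 52 , 68 ] 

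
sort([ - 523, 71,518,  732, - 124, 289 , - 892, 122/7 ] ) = [ - 892, - 523, - 124,122/7,71, 289, 518,732]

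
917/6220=917/6220= 0.15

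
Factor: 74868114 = 2^1*3^1*107^1*277^1*421^1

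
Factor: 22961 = 22961^1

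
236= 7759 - 7523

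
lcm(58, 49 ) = 2842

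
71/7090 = 71/7090 = 0.01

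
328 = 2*164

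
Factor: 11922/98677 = 2^1*3^1 * 101^( - 1 ) * 977^( - 1 )*1987^1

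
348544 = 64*5446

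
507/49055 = 507/49055 = 0.01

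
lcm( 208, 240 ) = 3120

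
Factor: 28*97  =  2716 = 2^2*7^1 *97^1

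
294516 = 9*32724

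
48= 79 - 31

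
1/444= 1/444= 0.00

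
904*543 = 490872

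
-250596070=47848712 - 298444782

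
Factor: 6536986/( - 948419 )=  -  2^1*223^( - 1)*4253^( - 1 )*3268493^1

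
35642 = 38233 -2591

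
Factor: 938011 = 19^1*49369^1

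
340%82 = 12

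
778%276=226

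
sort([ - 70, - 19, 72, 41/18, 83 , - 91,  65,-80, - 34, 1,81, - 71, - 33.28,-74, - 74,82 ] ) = [  -  91, - 80, - 74, - 74,-71, - 70, - 34, - 33.28 , - 19, 1,41/18, 65, 72, 81,82, 83]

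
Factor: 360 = 2^3*3^2*5^1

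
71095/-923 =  - 71095/923  =  - 77.03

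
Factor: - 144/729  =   - 16/81 =- 2^4*3^(-4 ) 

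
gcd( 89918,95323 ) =1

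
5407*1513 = 8180791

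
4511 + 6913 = 11424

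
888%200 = 88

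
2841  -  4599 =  - 1758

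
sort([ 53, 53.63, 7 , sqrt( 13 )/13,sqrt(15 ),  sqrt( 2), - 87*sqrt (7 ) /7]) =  [ - 87 * sqrt( 7 ) /7,  sqrt( 13 )/13, sqrt( 2),sqrt( 15),7,53,53.63 ] 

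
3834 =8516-4682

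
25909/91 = 1993/7 = 284.71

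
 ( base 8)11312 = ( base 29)5KP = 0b1001011001010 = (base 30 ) 5aa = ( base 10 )4810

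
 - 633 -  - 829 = 196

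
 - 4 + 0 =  - 4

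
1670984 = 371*4504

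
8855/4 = 8855/4 = 2213.75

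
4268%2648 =1620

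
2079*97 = 201663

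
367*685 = 251395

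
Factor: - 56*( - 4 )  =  2^5*7^1 = 224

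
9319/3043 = 9319/3043 = 3.06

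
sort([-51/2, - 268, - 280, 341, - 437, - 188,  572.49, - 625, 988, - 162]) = [ - 625,-437, - 280, - 268,-188, - 162, - 51/2,341,572.49, 988]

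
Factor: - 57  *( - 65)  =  3^1 * 5^1*13^1*19^1= 3705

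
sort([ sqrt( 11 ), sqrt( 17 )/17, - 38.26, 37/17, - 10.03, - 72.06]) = [ - 72.06, - 38.26, - 10.03 , sqrt( 17) /17,37/17,sqrt( 11) ]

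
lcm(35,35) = 35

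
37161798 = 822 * 45209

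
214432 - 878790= -664358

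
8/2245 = 8/2245 = 0.00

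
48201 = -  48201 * (-1)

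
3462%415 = 142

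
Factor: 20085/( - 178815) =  - 7^ (  -  1 )*103^1 * 131^( - 1 ) = -103/917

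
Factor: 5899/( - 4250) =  - 347/250 = - 2^( - 1) * 5^(  -  3)*347^1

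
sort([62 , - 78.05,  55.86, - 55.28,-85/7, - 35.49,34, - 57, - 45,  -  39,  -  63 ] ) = [ - 78.05, - 63 ,  -  57,-55.28, - 45,  -  39, - 35.49,- 85/7,34,55.86,62] 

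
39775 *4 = 159100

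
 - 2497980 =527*( -4740)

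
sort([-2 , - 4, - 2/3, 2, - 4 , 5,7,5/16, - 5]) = [-5, - 4, - 4,  -  2  , - 2/3,5/16, 2, 5,7]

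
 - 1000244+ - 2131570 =- 3131814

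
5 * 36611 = 183055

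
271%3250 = 271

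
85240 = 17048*5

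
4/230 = 2/115  =  0.02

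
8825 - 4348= 4477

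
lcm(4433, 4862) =150722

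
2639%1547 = 1092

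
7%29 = 7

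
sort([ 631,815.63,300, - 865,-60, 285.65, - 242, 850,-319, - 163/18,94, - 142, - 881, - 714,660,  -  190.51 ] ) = [ - 881, - 865, -714, - 319, - 242, - 190.51, - 142, - 60,  -  163/18,94, 285.65,300,631,660,815.63,850]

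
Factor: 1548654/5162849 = 2^1*3^1*17^ ( - 1 )*83^( - 1)*3659^(-1) * 258109^1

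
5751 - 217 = 5534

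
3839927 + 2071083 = 5911010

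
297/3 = 99 = 99.00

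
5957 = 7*851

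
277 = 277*1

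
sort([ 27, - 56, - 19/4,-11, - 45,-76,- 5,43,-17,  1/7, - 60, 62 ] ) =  [ - 76, - 60, - 56, - 45, - 17, - 11, - 5, - 19/4, 1/7,27, 43,62] 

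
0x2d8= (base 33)M2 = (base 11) 602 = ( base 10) 728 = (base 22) 1b2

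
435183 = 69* 6307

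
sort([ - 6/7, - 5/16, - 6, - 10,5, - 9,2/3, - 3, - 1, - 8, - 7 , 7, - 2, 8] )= [ - 10, -9,  -  8, - 7, - 6,  -  3, - 2,-1, - 6/7, - 5/16, 2/3,5,  7,8]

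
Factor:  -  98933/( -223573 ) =7^( - 1) * 41^( - 1 )*127^1= 127/287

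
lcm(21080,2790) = 189720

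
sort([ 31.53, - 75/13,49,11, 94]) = [ - 75/13,11,31.53,49,94 ] 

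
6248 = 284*22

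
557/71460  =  557/71460 = 0.01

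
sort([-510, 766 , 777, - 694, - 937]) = [- 937, - 694,  -  510 , 766,777]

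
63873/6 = 21291/2 = 10645.50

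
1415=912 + 503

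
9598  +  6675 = 16273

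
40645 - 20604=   20041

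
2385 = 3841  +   - 1456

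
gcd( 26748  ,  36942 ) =6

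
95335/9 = 10592 + 7/9= 10592.78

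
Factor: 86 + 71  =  157^1 = 157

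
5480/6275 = 1096/1255 =0.87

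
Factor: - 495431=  - 17^1*151^1*193^1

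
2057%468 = 185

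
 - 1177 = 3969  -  5146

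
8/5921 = 8/5921  =  0.00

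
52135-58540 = - 6405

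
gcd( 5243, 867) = 1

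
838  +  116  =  954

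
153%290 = 153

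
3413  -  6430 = -3017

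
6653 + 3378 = 10031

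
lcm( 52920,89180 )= 4815720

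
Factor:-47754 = -2^1*3^2*7^1*379^1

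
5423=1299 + 4124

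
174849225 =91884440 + 82964785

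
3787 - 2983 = 804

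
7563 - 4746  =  2817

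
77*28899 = 2225223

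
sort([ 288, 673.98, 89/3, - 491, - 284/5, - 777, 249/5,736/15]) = [ - 777,  -  491, -284/5, 89/3, 736/15 , 249/5, 288 , 673.98] 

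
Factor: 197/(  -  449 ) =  - 197^1*449^(-1)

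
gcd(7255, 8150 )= 5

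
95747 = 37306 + 58441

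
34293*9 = 308637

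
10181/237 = 42 + 227/237 =42.96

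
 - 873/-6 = 145 + 1/2 = 145.50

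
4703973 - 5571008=  -  867035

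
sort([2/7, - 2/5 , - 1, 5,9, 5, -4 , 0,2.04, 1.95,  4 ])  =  [ - 4, - 1, - 2/5, 0,2/7, 1.95, 2.04 , 4,5, 5, 9]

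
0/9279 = 0= 0.00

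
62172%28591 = 4990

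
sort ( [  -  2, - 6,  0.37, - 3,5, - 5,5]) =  [ - 6,- 5, - 3, - 2,0.37 , 5,5]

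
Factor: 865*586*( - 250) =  - 2^2*5^4 * 173^1*293^1= - 126722500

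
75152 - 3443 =71709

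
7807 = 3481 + 4326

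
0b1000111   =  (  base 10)71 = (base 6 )155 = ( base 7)131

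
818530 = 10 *81853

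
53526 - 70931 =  - 17405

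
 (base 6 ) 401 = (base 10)145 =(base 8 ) 221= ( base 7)265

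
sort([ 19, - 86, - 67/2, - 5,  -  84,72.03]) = [ - 86, - 84, - 67/2 ,-5,19, 72.03]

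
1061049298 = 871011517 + 190037781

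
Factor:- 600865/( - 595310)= 2^ ( - 1)*17^1 * 59^(  -  1)*1009^( - 1)*7069^1= 120173/119062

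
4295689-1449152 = 2846537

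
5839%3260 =2579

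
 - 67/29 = -67/29 = - 2.31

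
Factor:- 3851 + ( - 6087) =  - 9938= -2^1*4969^1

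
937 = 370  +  567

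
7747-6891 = 856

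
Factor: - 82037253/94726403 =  - 3^1*31^1*61^1 * 8171^( - 1)*11593^( - 1 )*14461^1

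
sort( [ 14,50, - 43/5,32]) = [ - 43/5, 14,32  ,  50]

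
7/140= 1/20= 0.05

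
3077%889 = 410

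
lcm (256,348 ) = 22272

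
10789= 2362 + 8427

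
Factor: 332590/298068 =2^ ( - 1)*3^( - 1)*5^1*59^( - 1)* 79^1=395/354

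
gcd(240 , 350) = 10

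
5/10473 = 5/10473 = 0.00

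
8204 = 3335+4869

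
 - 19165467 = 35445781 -54611248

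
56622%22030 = 12562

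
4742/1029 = 4 + 626/1029 = 4.61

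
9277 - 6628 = 2649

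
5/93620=1/18724=0.00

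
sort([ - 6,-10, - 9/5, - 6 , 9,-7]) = [ - 10, - 7,-6, - 6,  -  9/5,9]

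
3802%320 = 282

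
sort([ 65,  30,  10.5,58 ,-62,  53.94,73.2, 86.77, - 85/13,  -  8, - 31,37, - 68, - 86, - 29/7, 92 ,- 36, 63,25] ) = [-86,-68 , - 62, - 36,- 31 ,-8,-85/13,-29/7,10.5,25,30,37,53.94,58, 63, 65,73.2,86.77,92 ]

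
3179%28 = 15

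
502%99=7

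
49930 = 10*4993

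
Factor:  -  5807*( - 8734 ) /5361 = 50718338/5361 = 2^1* 3^( - 1 )*  11^1*397^1*1787^( - 1 ) * 5807^1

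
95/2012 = 95/2012 = 0.05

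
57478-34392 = 23086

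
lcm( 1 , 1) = 1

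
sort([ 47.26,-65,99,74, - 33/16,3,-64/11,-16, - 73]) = [  -  73,  -  65, - 16,  -  64/11,  -  33/16, 3,47.26, 74, 99] 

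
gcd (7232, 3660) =4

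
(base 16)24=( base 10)36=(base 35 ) 11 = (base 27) 19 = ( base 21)1F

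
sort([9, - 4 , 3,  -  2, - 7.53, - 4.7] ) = [ - 7.53, - 4.7, - 4 , - 2,3, 9 ]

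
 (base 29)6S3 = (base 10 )5861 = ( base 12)3485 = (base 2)1011011100101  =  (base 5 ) 141421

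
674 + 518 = 1192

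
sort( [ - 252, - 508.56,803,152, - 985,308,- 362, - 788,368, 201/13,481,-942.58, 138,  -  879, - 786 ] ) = [ - 985, - 942.58, - 879,-788, - 786  ,-508.56 ,- 362 ,-252,201/13,138,152,308,368, 481,803 ]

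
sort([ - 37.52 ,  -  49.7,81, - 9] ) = [  -  49.7, - 37.52,-9,  81]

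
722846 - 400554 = 322292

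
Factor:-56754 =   -  2^1*3^3*1051^1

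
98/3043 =98/3043 =0.03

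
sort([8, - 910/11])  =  [-910/11, 8 ] 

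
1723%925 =798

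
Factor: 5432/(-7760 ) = -2^ ( - 1)*5^(-1)*7^1 = -7/10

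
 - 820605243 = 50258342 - 870863585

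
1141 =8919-7778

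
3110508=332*9369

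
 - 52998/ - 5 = 10599+3/5  =  10599.60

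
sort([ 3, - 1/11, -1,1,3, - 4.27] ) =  [ - 4.27 , -1 , - 1/11, 1, 3, 3]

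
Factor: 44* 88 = 2^5*11^2=3872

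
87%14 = 3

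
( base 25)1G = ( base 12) 35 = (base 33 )18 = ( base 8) 51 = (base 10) 41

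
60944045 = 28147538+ 32796507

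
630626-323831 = 306795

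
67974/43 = 1580 + 34/43  =  1580.79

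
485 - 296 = 189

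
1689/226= 1689/226 =7.47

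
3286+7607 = 10893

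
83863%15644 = 5643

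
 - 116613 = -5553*21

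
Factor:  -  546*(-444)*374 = 2^4 * 3^2*7^1*11^1*13^1 * 17^1 * 37^1  =  90666576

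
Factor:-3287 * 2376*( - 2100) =16400815200  =  2^5*3^4* 5^2*7^1 * 11^1 * 19^1*173^1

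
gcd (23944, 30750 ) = 82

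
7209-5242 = 1967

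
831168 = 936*888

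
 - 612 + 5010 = 4398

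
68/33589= 68/33589 = 0.00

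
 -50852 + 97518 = 46666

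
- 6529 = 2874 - 9403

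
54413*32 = 1741216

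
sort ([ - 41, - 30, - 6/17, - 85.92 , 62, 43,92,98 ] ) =[ - 85.92,-41, - 30 , - 6/17,43, 62  ,  92, 98 ] 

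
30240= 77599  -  47359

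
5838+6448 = 12286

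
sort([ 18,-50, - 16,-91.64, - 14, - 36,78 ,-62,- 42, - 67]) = [ - 91.64,  -  67,-62, - 50, - 42,- 36, - 16,-14,18 , 78] 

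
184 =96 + 88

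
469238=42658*11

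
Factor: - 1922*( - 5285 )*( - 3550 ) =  - 2^2*5^3 * 7^1 * 31^2*71^1*151^1 = - 36060083500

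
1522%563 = 396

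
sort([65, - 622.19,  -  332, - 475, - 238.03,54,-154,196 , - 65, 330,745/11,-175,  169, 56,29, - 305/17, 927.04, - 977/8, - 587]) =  [ - 622.19, - 587,  -  475, - 332, - 238.03, - 175,-154,-977/8, - 65, - 305/17, 29,54, 56,65,745/11, 169, 196, 330 , 927.04]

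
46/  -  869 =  - 1+823/869 = - 0.05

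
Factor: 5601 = 3^1*1867^1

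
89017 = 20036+68981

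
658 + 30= 688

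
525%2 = 1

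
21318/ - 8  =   - 2665 + 1/4 = - 2664.75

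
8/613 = 8/613 = 0.01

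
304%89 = 37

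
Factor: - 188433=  - 3^3*7^1* 997^1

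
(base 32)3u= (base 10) 126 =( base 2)1111110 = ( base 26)4m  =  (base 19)6C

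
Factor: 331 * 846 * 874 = 2^2*3^2 * 19^1 * 23^1*47^1*331^1 = 244742724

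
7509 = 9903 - 2394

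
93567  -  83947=9620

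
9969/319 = 31 + 80/319 = 31.25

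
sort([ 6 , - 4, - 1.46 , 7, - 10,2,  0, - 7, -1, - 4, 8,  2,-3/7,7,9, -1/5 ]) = [-10, - 7, - 4, - 4,- 1.46,-1,  -  3/7, - 1/5, 0,2,  2,6, 7,7,  8,9 ]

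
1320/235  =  264/47 =5.62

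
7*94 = 658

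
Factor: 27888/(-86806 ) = -13944/43403= -2^3*3^1*7^1*83^1* 43403^( - 1)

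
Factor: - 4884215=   -  5^1 *7^1 *53^1*2633^1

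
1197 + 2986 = 4183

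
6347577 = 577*11001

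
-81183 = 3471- 84654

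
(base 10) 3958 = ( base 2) 111101110110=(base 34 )3EE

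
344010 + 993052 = 1337062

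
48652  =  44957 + 3695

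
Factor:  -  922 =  - 2^1*461^1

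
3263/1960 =1  +  1303/1960 =1.66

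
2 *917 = 1834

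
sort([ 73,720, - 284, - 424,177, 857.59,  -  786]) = [ - 786,-424 , - 284,73,177, 720, 857.59 ]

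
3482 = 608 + 2874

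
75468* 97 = 7320396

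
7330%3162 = 1006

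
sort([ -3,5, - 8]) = [ - 8, - 3,5]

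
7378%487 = 73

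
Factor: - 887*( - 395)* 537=188146005=3^1*5^1 * 79^1* 179^1*887^1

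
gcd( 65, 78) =13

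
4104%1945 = 214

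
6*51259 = 307554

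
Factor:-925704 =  - 2^3*3^2*13^1*23^1*43^1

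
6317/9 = 701 +8/9 = 701.89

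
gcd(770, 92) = 2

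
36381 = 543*67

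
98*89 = 8722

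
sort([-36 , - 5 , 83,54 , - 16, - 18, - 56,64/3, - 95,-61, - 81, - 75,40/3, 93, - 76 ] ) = [- 95, - 81, - 76, - 75, - 61, - 56, -36, - 18, - 16, - 5,40/3,64/3, 54,83,93 ] 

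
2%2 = 0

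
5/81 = 5/81 = 0.06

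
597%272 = 53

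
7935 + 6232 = 14167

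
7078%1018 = 970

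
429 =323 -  - 106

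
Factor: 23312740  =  2^2*5^1*11^1*105967^1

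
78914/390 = 202+67/195 = 202.34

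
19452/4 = 4863 = 4863.00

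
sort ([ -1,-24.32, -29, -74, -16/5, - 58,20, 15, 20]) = [-74, - 58,-29, - 24.32, - 16/5,  -  1 , 15 , 20 , 20]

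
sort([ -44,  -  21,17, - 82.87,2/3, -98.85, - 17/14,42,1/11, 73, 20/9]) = [ - 98.85,- 82.87, - 44 , - 21, - 17/14, 1/11,2/3, 20/9, 17, 42,73 ]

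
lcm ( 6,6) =6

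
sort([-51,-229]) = [-229, -51]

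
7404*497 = 3679788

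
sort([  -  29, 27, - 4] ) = [ - 29, -4, 27 ] 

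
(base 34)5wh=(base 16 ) 1ae5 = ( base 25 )B0A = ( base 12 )3b99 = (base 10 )6885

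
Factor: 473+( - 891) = -418 =- 2^1 * 11^1*19^1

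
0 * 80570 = 0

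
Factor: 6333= 3^1*2111^1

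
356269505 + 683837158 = 1040106663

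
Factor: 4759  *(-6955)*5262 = - 174166122390  =  - 2^1*3^1*5^1*13^1*107^1*877^1*4759^1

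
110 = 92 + 18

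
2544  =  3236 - 692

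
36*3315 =119340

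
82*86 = 7052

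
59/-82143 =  - 1+82084/82143 = - 0.00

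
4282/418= 2141/209 = 10.24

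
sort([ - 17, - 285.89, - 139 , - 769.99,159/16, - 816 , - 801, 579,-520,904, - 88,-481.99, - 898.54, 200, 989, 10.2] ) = [-898.54, - 816,-801, - 769.99, - 520, - 481.99, - 285.89, - 139, - 88,- 17,159/16, 10.2,200, 579, 904, 989 ]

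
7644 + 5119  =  12763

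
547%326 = 221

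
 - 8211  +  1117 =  - 7094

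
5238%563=171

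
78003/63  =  8667/7 = 1238.14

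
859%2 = 1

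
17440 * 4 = 69760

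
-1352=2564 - 3916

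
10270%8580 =1690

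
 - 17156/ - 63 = 17156/63  =  272.32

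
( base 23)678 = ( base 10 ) 3343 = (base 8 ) 6417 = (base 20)873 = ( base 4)310033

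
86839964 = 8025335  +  78814629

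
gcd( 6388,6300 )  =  4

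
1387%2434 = 1387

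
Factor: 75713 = 11^1 * 6883^1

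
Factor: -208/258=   -  104/129=-2^3*3^(-1 )*13^1*43^( - 1)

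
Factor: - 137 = -137^1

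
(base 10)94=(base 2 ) 1011110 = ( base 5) 334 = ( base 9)114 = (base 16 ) 5E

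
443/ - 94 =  - 443/94 = -4.71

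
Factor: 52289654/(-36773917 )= -2^1 * 17^1*71^1*21661^1*36773917^( - 1) 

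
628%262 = 104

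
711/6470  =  711/6470 = 0.11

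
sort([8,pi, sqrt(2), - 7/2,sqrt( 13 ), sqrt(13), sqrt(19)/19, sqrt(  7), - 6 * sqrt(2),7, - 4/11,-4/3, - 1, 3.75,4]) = [ - 6 * sqrt( 2),-7/2, - 4/3, - 1, - 4/11,sqrt( 19)/19, sqrt(2),sqrt( 7),pi,sqrt(13 ), sqrt(13),3.75 , 4,7, 8]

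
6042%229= 88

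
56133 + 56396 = 112529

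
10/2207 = 10/2207 = 0.00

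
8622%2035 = 482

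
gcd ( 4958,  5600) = 2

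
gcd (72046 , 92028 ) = 2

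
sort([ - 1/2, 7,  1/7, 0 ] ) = [ - 1/2,0,  1/7,7 ]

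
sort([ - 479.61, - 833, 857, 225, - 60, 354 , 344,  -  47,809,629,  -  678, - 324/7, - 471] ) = [ - 833, - 678, - 479.61, - 471,  -  60 , - 47, - 324/7 , 225 , 344,  354 , 629,809 , 857] 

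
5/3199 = 5/3199 = 0.00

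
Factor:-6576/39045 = -16/95 = - 2^4 * 5^( - 1) * 19^( - 1) 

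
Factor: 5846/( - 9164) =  - 37/58 =- 2^ (- 1 )*29^( - 1)*37^1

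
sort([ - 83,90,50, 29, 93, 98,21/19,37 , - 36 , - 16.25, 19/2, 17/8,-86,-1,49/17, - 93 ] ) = [ - 93, - 86,  -  83,  -  36, - 16.25 ,  -  1,  21/19 , 17/8,49/17,  19/2 , 29,37, 50, 90 , 93,98]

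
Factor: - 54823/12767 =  - 73/17  =  -17^( - 1)*73^1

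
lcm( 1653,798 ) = 23142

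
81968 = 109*752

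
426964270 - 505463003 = - 78498733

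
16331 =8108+8223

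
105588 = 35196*3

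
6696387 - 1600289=5096098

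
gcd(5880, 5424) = 24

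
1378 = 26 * 53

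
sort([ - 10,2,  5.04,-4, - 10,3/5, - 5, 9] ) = [ - 10,  -  10, - 5, - 4,3/5 , 2,5.04, 9]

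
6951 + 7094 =14045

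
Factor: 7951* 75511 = 600387961=7951^1*75511^1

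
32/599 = 32/599  =  0.05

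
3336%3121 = 215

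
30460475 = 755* 40345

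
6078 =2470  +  3608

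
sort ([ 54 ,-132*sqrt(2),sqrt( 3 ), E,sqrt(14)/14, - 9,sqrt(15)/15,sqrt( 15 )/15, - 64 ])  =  [ - 132 * sqrt(2), -64, - 9,sqrt( 15) /15,sqrt(15)/15, sqrt( 14)/14,  sqrt(3),E,54]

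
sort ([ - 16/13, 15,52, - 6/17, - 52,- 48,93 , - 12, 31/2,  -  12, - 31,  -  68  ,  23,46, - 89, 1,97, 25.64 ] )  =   [ - 89, -68, - 52, - 48 , - 31  , - 12, - 12,-16/13,  -  6/17, 1,15,31/2, 23,25.64,46,52,93,97 ] 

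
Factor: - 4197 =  - 3^1*1399^1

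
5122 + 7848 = 12970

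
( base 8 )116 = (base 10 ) 78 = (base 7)141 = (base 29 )2k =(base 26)30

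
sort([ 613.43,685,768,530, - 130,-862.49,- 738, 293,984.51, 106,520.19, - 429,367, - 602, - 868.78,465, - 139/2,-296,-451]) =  [ - 868.78,- 862.49,-738,-602, - 451, - 429, - 296, - 130,-139/2, 106,293, 367,465, 520.19, 530, 613.43,685, 768,984.51]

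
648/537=216/179= 1.21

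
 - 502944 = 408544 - 911488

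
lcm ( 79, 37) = 2923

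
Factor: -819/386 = -2^( - 1)*3^2*7^1*13^1*193^( - 1)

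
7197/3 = 2399 = 2399.00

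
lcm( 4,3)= 12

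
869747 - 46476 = 823271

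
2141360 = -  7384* (-290 ) 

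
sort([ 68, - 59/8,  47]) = [ - 59/8, 47, 68]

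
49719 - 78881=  - 29162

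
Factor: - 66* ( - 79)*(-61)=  -2^1* 3^1 * 11^1*61^1*79^1 =-318054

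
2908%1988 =920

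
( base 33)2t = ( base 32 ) 2v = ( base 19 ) 50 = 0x5f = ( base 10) 95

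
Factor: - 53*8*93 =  - 2^3* 3^1*31^1*53^1 = -39432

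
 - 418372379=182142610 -600514989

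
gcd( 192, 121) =1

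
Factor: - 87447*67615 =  - 5912728905 = -3^1*5^1*103^1*283^1*13523^1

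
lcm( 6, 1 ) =6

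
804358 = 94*8557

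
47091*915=43088265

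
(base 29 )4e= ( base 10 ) 130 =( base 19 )6G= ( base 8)202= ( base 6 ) 334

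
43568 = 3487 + 40081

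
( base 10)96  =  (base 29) 39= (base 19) 51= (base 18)56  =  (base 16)60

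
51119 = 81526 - 30407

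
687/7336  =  687/7336 = 0.09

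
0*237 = 0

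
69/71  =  69/71 = 0.97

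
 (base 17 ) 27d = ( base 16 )2C6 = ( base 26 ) 118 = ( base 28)PA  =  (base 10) 710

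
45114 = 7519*6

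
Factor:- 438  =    -  2^1  *3^1* 73^1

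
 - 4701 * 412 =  - 1936812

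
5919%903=501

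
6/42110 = 3/21055 = 0.00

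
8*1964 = 15712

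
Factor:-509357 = -109^1 * 4673^1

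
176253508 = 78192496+98061012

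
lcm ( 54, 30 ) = 270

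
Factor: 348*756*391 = 2^4* 3^4*7^1 * 17^1 * 23^1*29^1 = 102867408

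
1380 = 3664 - 2284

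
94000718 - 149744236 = -55743518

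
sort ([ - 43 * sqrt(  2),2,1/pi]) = [  -  43*sqrt(2 ),1/pi, 2]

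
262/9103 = 262/9103 =0.03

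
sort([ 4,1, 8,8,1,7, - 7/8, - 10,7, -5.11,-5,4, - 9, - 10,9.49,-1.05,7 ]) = [ - 10,-10,-9,-5.11,-5,-1.05,- 7/8,1,1, 4,4,  7,7,7,8,  8,9.49] 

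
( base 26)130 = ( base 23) 19i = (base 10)754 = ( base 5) 11004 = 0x2f2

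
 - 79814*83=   -  6624562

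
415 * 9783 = 4059945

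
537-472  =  65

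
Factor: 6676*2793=2^2 * 3^1*7^2*19^1*1669^1 = 18646068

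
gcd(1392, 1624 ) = 232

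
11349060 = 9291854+2057206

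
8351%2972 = 2407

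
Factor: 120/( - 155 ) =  - 24/31  =  -2^3*3^1*31^( - 1) 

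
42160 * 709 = 29891440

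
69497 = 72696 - 3199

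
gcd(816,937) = 1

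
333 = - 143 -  - 476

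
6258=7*894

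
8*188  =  1504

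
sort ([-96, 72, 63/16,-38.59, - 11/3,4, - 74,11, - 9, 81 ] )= [ -96, - 74, - 38.59, - 9, - 11/3,63/16, 4,11,72,81] 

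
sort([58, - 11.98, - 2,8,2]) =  [- 11.98, - 2,2, 8,  58 ]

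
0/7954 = 0 = 0.00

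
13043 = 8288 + 4755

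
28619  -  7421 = 21198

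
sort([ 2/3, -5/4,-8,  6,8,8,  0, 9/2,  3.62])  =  [  -  8 , - 5/4, 0,2/3, 3.62 , 9/2, 6 , 8  ,  8]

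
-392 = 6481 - 6873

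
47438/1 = 47438 = 47438.00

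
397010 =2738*145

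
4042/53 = 4042/53 = 76.26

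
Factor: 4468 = 2^2*1117^1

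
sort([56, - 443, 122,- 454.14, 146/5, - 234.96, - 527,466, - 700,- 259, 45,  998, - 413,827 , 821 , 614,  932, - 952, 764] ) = [ - 952, - 700, - 527,-454.14 ,  -  443, - 413, - 259, - 234.96,146/5, 45, 56,122,466,614,764,821, 827, 932,998] 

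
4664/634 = 2332/317 = 7.36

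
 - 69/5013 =-23/1671 =-0.01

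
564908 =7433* 76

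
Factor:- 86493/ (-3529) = 3^1 * 11^1 * 2621^1*3529^(-1 ) 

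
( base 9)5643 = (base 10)4170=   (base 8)10112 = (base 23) 7K7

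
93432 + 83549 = 176981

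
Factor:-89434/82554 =-3^( - 1 ) *97^1 * 461^1*13759^( - 1)=-44717/41277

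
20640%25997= 20640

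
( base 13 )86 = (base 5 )420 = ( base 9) 132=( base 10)110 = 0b1101110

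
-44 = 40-84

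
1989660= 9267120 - 7277460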